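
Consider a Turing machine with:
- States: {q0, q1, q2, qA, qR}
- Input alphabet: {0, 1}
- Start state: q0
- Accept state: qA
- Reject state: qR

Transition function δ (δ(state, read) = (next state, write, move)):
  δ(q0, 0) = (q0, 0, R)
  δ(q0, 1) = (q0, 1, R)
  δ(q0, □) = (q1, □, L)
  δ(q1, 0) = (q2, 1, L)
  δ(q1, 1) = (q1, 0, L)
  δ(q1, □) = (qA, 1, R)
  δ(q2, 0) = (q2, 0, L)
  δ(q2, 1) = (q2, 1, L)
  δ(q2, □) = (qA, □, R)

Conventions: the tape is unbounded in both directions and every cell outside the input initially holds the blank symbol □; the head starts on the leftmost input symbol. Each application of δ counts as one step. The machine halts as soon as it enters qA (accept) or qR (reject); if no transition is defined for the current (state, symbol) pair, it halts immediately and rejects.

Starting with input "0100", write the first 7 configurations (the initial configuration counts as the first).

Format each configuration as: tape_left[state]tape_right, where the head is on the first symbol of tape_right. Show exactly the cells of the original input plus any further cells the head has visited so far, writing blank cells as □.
Step 0: [q0]0100 (head at position 0)
Step 1: δ(q0, 0) = (q0, 0, R)  ⊢  0[q0]100 (head at position 1)
Step 2: δ(q0, 1) = (q0, 1, R)  ⊢  01[q0]00 (head at position 2)
Step 3: δ(q0, 0) = (q0, 0, R)  ⊢  010[q0]0 (head at position 3)
Step 4: δ(q0, 0) = (q0, 0, R)  ⊢  0100[q0]□ (head at position 4)
Step 5: δ(q0, □) = (q1, □, L)  ⊢  010[q1]0□ (head at position 3)
Step 6: δ(q1, 0) = (q2, 1, L)  ⊢  01[q2]01□ (head at position 2)

Final answer: [q0]0100 ⊢ 0[q0]100 ⊢ 01[q0]00 ⊢ 010[q0]0 ⊢ 0100[q0]□ ⊢ 010[q1]0□ ⊢ 01[q2]01□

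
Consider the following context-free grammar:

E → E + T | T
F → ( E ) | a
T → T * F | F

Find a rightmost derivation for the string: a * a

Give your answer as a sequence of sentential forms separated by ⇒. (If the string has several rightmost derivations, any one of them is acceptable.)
Start with E.
Step 1: the rightmost non-terminal is E; apply E → T:  T
Step 2: the rightmost non-terminal is T; apply T → T * F:  T * F
Step 3: the rightmost non-terminal is F; apply F → a:  T * a
Step 4: the rightmost non-terminal is T; apply T → F:  F * a
Step 5: the rightmost non-terminal is F; apply F → a:  a * a

Final answer: E ⇒ T ⇒ T * F ⇒ T * a ⇒ F * a ⇒ a * a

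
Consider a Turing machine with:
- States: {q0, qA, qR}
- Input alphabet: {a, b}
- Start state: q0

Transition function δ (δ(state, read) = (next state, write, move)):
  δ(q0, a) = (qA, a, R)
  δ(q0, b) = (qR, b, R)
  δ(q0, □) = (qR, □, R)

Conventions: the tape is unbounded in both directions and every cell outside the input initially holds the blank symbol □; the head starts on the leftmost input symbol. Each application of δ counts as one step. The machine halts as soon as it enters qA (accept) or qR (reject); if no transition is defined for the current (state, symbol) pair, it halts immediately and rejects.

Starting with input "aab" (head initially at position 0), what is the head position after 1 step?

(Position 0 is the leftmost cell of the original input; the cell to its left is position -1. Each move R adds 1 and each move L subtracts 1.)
Step 0: [q0]aab (head at position 0)
Step 1: δ(q0, a) = (qA, a, R)  ⊢  a[qA]ab (head at position 1)
Head position after 1 step: 1

Final answer: Position 1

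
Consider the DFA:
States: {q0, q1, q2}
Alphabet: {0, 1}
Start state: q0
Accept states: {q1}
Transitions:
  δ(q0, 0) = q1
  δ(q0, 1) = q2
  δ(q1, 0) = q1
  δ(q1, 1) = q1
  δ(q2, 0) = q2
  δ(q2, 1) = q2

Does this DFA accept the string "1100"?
Processing string "1100":
  q0 --1--> q2
  q2 --1--> q2
  q2 --0--> q2
  q2 --0--> q2
Final state: q2
Accept states: {q1}
q2 is not an accept state, so the string is rejected.

Final answer: No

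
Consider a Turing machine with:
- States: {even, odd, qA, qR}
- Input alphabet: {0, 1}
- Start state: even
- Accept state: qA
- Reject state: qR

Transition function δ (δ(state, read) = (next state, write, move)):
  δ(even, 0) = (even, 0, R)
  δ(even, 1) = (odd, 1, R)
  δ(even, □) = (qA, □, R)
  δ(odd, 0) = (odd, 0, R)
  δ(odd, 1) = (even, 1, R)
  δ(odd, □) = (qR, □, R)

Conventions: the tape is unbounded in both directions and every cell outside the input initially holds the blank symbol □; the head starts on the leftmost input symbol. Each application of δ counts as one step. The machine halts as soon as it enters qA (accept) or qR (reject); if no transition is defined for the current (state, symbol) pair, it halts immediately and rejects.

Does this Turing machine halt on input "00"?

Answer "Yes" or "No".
Step 0: [even]00 (head at position 0)
Step 1: δ(even, 0) = (even, 0, R)  ⊢  0[even]0 (head at position 1)
Step 2: δ(even, 0) = (even, 0, R)  ⊢  00[even]□ (head at position 2)
Step 3: δ(even, □) = (qA, □, R)  ⊢  00□[qA]□ (head at position 3)
The machine is in qA, so it halts and accepts.
It halts after 3 steps.

Final answer: Yes - halts after 3 steps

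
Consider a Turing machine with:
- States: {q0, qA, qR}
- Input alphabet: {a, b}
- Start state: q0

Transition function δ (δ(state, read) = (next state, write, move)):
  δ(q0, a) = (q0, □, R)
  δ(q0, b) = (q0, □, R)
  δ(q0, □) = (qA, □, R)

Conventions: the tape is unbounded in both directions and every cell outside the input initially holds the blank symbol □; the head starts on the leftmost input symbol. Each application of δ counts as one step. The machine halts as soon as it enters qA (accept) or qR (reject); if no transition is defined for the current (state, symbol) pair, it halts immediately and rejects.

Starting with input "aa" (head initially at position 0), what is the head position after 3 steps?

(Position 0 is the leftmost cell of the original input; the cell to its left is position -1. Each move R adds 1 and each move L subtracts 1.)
Step 0: [q0]aa (head at position 0)
Step 1: δ(q0, a) = (q0, □, R)  ⊢  □[q0]a (head at position 1)
Step 2: δ(q0, a) = (q0, □, R)  ⊢  □□[q0]□ (head at position 2)
Step 3: δ(q0, □) = (qA, □, R)  ⊢  □□□[qA]□ (head at position 3)
Head position after 3 steps: 3

Final answer: Position 3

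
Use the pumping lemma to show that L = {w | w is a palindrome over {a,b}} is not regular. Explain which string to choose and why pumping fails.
Language: L = {w | w is a palindrome over {a,b}} (strings that read the same forwards and backwards)
Step 1: Assume for contradiction that L is regular, with pumping length p.
Step 2: Choose s = a^p b a^p. Then s ∈ L (it reads the same forwards and backwards) and |s| ≥ p.
Step 3: Consider any decomposition s = xyz with |xy| ≤ p and |y| > 0. Since |xy| ≤ p and the first p symbols of s are all a's, y = a^k for some k with 1 ≤ k ≤ p.
Step 4: Pumping up (i = 2): xy²z = a^(p+k) b a^p. Its reverse is a^p b a^(p+k) ≠ a^(p+k) b a^p (the single b is no longer in the middle), so xy²z is not a palindrome and xy²z ∉ L.
This contradicts the pumping lemma, so L is not regular.

Final answer: Choose s = a^p b a^p. Since |xy| ≤ p, y = a^k with k ≥ 1. Then xy²z = a^(p+k) b a^p is not a palindrome, so ∉ L.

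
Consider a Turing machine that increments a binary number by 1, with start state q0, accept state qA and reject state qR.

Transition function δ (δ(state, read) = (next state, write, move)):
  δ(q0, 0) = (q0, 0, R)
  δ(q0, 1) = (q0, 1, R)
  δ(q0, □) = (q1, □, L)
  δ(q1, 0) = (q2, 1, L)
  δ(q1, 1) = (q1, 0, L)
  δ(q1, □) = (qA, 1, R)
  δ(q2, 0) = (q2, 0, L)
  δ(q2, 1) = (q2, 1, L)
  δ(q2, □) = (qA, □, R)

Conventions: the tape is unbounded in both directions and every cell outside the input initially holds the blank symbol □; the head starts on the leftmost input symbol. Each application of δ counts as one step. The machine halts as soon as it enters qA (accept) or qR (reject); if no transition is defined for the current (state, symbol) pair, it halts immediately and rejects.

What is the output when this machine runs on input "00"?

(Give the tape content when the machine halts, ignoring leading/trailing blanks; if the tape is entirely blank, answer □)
Step 0: [q0]00 (head at position 0)
Step 1: δ(q0, 0) = (q0, 0, R)  ⊢  0[q0]0 (head at position 1)
Step 2: δ(q0, 0) = (q0, 0, R)  ⊢  00[q0]□ (head at position 2)
Step 3: δ(q0, □) = (q1, □, L)  ⊢  0[q1]0□ (head at position 1)
Step 4: δ(q1, 0) = (q2, 1, L)  ⊢  [q2]01□ (head at position 0)
Step 5: δ(q2, 0) = (q2, 0, L)  ⊢  [q2]□01□ (head at position -1)
Step 6: δ(q2, □) = (qA, □, R)  ⊢  □[qA]01□ (head at position 0)
The machine is in qA, so it halts and accepts.
Tape content when halted (ignoring surrounding blanks): 01

Final answer: Output: 01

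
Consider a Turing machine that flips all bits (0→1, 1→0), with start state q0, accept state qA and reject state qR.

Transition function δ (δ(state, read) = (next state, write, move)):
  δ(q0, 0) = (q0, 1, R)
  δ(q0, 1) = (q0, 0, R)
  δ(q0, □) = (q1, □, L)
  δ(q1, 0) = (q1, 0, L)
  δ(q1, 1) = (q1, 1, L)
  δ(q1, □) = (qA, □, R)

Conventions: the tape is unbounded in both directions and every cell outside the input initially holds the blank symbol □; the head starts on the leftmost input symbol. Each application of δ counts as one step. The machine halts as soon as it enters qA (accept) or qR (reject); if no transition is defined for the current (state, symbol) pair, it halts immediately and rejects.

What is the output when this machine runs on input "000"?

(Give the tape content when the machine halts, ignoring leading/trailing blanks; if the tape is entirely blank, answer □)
Step 0: [q0]000 (head at position 0)
Step 1: δ(q0, 0) = (q0, 1, R)  ⊢  1[q0]00 (head at position 1)
Step 2: δ(q0, 0) = (q0, 1, R)  ⊢  11[q0]0 (head at position 2)
Step 3: δ(q0, 0) = (q0, 1, R)  ⊢  111[q0]□ (head at position 3)
Step 4: δ(q0, □) = (q1, □, L)  ⊢  11[q1]1□ (head at position 2)
Step 5: δ(q1, 1) = (q1, 1, L)  ⊢  1[q1]11□ (head at position 1)
Step 6: δ(q1, 1) = (q1, 1, L)  ⊢  [q1]111□ (head at position 0)
Step 7: δ(q1, 1) = (q1, 1, L)  ⊢  [q1]□111□ (head at position -1)
Step 8: δ(q1, □) = (qA, □, R)  ⊢  □[qA]111□ (head at position 0)
The machine is in qA, so it halts and accepts.
Tape content when halted (ignoring surrounding blanks): 111

Final answer: Output: 111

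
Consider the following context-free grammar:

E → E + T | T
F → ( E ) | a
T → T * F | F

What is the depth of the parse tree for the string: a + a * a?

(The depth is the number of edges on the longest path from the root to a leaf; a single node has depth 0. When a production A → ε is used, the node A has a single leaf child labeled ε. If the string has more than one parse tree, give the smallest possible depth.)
The grammar is unambiguous; the parse tree of a + a * a is:
E → E + T at the root (depth 0).
  Left E (depth 1) → T (2) → F (3) → a (4).
  Right T (depth 1) → T * F; that T (2) → F (3) → a (4); F (2) → a (3).
The longest root-to-leaf paths have 4 edges.
Depth = 4.

Final answer: 4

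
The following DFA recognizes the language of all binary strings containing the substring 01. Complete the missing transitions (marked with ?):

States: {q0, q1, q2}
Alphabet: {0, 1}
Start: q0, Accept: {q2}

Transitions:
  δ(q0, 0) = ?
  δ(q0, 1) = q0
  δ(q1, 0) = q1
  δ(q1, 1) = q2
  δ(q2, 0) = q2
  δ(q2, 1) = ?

What each state remembers (consistent with the given transitions and accept states):
  q0: 01 not seen yet and the last symbol was not 0
  q1: 01 not seen yet and the last symbol was 0
  q2: the substring 01 has already been seen
Filling in the missing entries:
  δ(q0, 0): in q0 (01 not seen yet and the last symbol was not 0), after reading 0 we have: 01 not seen yet and the last symbol was 0 → q1
  δ(q2, 1): in q2 (the substring 01 has already been seen), after reading 1 we have: the substring 01 has already been seen → q2

Final answer: δ(q0, 0) = q1; δ(q2, 1) = q2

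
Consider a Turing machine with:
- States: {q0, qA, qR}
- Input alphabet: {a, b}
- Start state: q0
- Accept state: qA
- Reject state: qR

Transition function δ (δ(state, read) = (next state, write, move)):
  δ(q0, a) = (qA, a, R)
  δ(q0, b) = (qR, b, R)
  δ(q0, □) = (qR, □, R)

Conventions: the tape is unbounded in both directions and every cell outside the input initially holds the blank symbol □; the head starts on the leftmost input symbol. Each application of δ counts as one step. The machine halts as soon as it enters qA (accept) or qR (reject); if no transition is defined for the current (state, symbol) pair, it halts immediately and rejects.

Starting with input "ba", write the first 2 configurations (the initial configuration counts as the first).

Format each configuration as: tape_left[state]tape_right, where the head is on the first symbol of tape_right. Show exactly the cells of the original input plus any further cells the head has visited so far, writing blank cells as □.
Step 0: [q0]ba (head at position 0)
Step 1: δ(q0, b) = (qR, b, R)  ⊢  b[qR]a (head at position 1)

Final answer: [q0]ba ⊢ b[qR]a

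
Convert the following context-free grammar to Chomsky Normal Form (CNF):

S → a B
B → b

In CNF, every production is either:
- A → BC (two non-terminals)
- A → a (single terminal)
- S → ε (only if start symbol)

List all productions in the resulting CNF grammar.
The grammar has no ε-productions or unit productions to eliminate.
S → a B has terminal a in a right-hand side of length ≥ 2: introduce T_a → a and use T_a in place of a.
B → b is already in CNF (single terminal) – keep it.
S → a B becomes S → T_a B.
Resulting CNF grammar (3 productions): T_a → a; B → b; S → T_a B

Final answer: T_a → a; B → b; S → T_a B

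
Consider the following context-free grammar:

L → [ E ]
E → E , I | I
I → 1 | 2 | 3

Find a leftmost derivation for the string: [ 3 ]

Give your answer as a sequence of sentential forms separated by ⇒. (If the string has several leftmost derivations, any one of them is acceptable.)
Start with L.
Step 1: the leftmost non-terminal is L; apply L → [ E ]:  [ E ]
Step 2: the leftmost non-terminal is E; apply E → I:  [ I ]
Step 3: the leftmost non-terminal is I; apply I → 3:  [ 3 ]

Final answer: L ⇒ [ E ] ⇒ [ I ] ⇒ [ 3 ]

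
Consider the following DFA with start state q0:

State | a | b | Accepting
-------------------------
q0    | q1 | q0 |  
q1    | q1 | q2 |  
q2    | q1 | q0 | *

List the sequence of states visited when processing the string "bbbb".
q0 → q0 → q0 → q0 → q0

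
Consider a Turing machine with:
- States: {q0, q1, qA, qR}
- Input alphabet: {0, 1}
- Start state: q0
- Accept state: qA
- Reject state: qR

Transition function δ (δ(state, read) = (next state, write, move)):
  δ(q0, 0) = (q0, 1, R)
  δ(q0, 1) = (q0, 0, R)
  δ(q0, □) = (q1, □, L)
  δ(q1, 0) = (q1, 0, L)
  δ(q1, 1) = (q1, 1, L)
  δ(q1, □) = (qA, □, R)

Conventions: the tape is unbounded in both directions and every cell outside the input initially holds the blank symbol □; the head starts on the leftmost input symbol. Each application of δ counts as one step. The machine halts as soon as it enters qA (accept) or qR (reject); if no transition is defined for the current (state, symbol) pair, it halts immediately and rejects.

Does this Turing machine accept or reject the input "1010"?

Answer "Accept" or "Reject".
Step 0: [q0]1010 (head at position 0)
Step 1: δ(q0, 1) = (q0, 0, R)  ⊢  0[q0]010 (head at position 1)
Step 2: δ(q0, 0) = (q0, 1, R)  ⊢  01[q0]10 (head at position 2)
Step 3: δ(q0, 1) = (q0, 0, R)  ⊢  010[q0]0 (head at position 3)
Step 4: δ(q0, 0) = (q0, 1, R)  ⊢  0101[q0]□ (head at position 4)
Step 5: δ(q0, □) = (q1, □, L)  ⊢  010[q1]1□ (head at position 3)
Step 6: δ(q1, 1) = (q1, 1, L)  ⊢  01[q1]01□ (head at position 2)
Step 7: δ(q1, 0) = (q1, 0, L)  ⊢  0[q1]101□ (head at position 1)
Step 8: δ(q1, 1) = (q1, 1, L)  ⊢  [q1]0101□ (head at position 0)
Step 9: δ(q1, 0) = (q1, 0, L)  ⊢  [q1]□0101□ (head at position -1)
Step 10: δ(q1, □) = (qA, □, R)  ⊢  □[qA]0101□ (head at position 0)
The machine is in qA, so it halts and accepts.

Final answer: Accept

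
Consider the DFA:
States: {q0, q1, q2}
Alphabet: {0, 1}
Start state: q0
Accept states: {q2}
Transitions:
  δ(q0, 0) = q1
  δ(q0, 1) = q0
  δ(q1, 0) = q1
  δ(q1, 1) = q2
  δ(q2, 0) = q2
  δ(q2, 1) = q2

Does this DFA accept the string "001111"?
Processing string "001111":
  q0 --0--> q1
  q1 --0--> q1
  q1 --1--> q2
  q2 --1--> q2
  q2 --1--> q2
  q2 --1--> q2
Final state: q2
Accept states: {q2}
q2 is an accept state, so the string is accepted.

Final answer: Yes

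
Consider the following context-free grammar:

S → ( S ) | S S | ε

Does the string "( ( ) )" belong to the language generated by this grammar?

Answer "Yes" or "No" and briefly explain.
A derivation exists: S ⇒ ( S ) ⇒ ( ( S ) ) ⇒ ( ( ) ) (using S → ( S ) twice, then S → ε).

Final answer: Yes - a valid derivation exists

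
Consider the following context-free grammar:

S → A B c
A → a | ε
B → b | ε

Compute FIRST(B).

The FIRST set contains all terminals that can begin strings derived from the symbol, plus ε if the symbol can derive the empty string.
B → b contributes b; B → ε makes B nullable, contributing ε. FIRST(B) = {b, ε}.

Final answer: {b, ε}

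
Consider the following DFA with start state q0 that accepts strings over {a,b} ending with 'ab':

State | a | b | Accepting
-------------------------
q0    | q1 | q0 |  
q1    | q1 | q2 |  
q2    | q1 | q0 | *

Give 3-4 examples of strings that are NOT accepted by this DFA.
Any strings that end in a non-accepting state work; for example:
"aa": q0 → q1 → q1; q1 is not accepting → rejected
"bba": q0 → q0 → q0 → q1; q1 is not accepting → rejected
"bbba": q0 → q0 → q0 → q0 → q1; q1 is not accepting → rejected
"bbbb": q0 → q0 → q0 → q0 → q0; q0 is not accepting → rejected

Final answer: "aa", "bba", "bbba", "bbbb"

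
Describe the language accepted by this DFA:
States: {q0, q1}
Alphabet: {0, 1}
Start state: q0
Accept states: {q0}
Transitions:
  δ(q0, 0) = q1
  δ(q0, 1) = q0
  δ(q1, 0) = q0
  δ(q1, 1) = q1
Analyzing the DFA structure:
Start state: q0
Accept states: {q0}
Interpreting what each state remembers (checking against the transitions):
  q0: an even number of 0s has been read so far
  q1: an odd number of 0s has been read so far
  δ(q0, 0): in q0 (an even number of 0s has been read so far), after reading 0 we have: an odd number of 0s has been read so far → q1
  δ(q0, 1): in q0 (an even number of 0s has been read so far), after reading 1 we have: an even number of 0s has been read so far → q0
  δ(q1, 0): in q1 (an odd number of 0s has been read so far), after reading 0 we have: an even number of 0s has been read so far → q0
  δ(q1, 1): in q1 (an odd number of 0s has been read so far), after reading 1 we have: an odd number of 0s has been read so far → q1
A string is accepted iff it ends in {q0}, i.e. an even number of 0s has been read so far.
Language: All binary strings with an even number of 0s

Final answer: All binary strings with an even number of 0s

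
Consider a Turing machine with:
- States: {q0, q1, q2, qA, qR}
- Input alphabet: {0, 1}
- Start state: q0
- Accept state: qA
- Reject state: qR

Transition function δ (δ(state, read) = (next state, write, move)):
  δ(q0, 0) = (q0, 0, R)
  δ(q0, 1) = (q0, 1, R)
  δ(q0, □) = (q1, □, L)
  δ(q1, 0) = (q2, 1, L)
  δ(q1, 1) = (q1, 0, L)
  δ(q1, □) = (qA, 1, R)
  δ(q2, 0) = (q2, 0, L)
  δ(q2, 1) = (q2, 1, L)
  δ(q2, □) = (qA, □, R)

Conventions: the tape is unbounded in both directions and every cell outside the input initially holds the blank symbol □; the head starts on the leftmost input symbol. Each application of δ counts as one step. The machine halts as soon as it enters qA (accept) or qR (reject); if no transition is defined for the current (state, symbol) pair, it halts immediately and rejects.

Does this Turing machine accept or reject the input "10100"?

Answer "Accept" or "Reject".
Step 0: [q0]10100 (head at position 0)
Step 1: δ(q0, 1) = (q0, 1, R)  ⊢  1[q0]0100 (head at position 1)
Step 2: δ(q0, 0) = (q0, 0, R)  ⊢  10[q0]100 (head at position 2)
Step 3: δ(q0, 1) = (q0, 1, R)  ⊢  101[q0]00 (head at position 3)
Step 4: δ(q0, 0) = (q0, 0, R)  ⊢  1010[q0]0 (head at position 4)
Step 5: δ(q0, 0) = (q0, 0, R)  ⊢  10100[q0]□ (head at position 5)
Step 6: δ(q0, □) = (q1, □, L)  ⊢  1010[q1]0□ (head at position 4)
Step 7: δ(q1, 0) = (q2, 1, L)  ⊢  101[q2]01□ (head at position 3)
Step 8: δ(q2, 0) = (q2, 0, L)  ⊢  10[q2]101□ (head at position 2)
Step 9: δ(q2, 1) = (q2, 1, L)  ⊢  1[q2]0101□ (head at position 1)
Step 10: δ(q2, 0) = (q2, 0, L)  ⊢  [q2]10101□ (head at position 0)
Step 11: δ(q2, 1) = (q2, 1, L)  ⊢  [q2]□10101□ (head at position -1)
Step 12: δ(q2, □) = (qA, □, R)  ⊢  □[qA]10101□ (head at position 0)
The machine is in qA, so it halts and accepts.

Final answer: Accept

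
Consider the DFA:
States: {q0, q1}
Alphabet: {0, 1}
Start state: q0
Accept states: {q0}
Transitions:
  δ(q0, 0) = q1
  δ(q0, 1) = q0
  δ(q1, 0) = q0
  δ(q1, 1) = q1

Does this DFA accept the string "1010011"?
Processing string "1010011":
  q0 --1--> q0
  q0 --0--> q1
  q1 --1--> q1
  q1 --0--> q0
  q0 --0--> q1
  q1 --1--> q1
  q1 --1--> q1
Final state: q1
Accept states: {q0}
q1 is not an accept state, so the string is rejected.

Final answer: No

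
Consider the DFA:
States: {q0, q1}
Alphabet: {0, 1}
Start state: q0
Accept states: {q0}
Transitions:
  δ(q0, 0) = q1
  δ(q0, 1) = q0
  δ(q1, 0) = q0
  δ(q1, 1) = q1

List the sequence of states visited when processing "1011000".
Starting at q0
Read '1': q0 -> q0
Read '0': q0 -> q1
Read '1': q1 -> q1
Read '1': q1 -> q1
Read '0': q1 -> q0
Read '0': q0 -> q1
Read '0': q1 -> q0

Final answer: q0 -> q0 -> q1 -> q1 -> q1 -> q0 -> q1 -> q0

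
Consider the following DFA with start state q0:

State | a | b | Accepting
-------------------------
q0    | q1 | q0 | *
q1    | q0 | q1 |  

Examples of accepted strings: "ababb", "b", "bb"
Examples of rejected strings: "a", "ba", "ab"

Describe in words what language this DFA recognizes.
strings over {a,b} with an even number of a's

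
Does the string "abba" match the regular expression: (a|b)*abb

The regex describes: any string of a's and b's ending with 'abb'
No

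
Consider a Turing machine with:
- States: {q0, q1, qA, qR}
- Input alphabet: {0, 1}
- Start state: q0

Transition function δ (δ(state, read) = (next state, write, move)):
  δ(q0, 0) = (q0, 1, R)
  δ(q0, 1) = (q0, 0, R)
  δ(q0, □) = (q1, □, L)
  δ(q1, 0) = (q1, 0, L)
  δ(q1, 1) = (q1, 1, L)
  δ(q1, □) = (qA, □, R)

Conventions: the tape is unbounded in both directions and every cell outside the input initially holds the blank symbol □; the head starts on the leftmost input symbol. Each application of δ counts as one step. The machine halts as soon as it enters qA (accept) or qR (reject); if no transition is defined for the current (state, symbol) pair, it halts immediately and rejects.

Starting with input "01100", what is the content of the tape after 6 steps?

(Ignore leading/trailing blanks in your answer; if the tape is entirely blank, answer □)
Step 0: [q0]01100 (head at position 0)
Step 1: δ(q0, 0) = (q0, 1, R)  ⊢  1[q0]1100 (head at position 1)
Step 2: δ(q0, 1) = (q0, 0, R)  ⊢  10[q0]100 (head at position 2)
Step 3: δ(q0, 1) = (q0, 0, R)  ⊢  100[q0]00 (head at position 3)
Step 4: δ(q0, 0) = (q0, 1, R)  ⊢  1001[q0]0 (head at position 4)
Step 5: δ(q0, 0) = (q0, 1, R)  ⊢  10011[q0]□ (head at position 5)
Step 6: δ(q0, □) = (q1, □, L)  ⊢  1001[q1]1□ (head at position 4)
Tape after 6 steps (ignoring surrounding blanks): 10011

Final answer: Tape: 10011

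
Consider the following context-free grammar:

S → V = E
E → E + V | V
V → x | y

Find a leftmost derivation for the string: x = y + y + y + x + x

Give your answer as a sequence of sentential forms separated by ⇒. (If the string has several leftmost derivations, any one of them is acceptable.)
Start with S.
Step 1: the leftmost non-terminal is S; apply S → V = E:  V = E
Step 2: the leftmost non-terminal is V; apply V → x:  x = E
Step 3: the leftmost non-terminal is E; apply E → E + V:  x = E + V
Step 4: the leftmost non-terminal is E; apply E → E + V:  x = E + V + V
Step 5: the leftmost non-terminal is E; apply E → E + V:  x = E + V + V + V
Step 6: the leftmost non-terminal is E; apply E → E + V:  x = E + V + V + V + V
Step 7: the leftmost non-terminal is E; apply E → V:  x = V + V + V + V + V
Step 8: the leftmost non-terminal is V; apply V → y:  x = y + V + V + V + V
Step 9: the leftmost non-terminal is V; apply V → y:  x = y + y + V + V + V
Step 10: the leftmost non-terminal is V; apply V → y:  x = y + y + y + V + V
Step 11: the leftmost non-terminal is V; apply V → x:  x = y + y + y + x + V
Step 12: the leftmost non-terminal is V; apply V → x:  x = y + y + y + x + x

Final answer: S ⇒ V = E ⇒ x = E ⇒ x = E + V ⇒ x = E + V + V ⇒ x = E + V + V + V ⇒ x = E + V + V + V + V ⇒ x = V + V + V + V + V ⇒ x = y + V + V + V + V ⇒ x = y + y + V + V + V ⇒ x = y + y + y + V + V ⇒ x = y + y + y + x + V ⇒ x = y + y + y + x + x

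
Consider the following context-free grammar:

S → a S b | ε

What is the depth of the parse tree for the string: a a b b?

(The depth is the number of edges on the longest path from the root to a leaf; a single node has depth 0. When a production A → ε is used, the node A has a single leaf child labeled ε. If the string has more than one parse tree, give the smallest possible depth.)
The only parse tree applies S → a S b 2 times (once per matching a…b pair) and then S → ε.
The S nodes sit at depths 0, 1, …, 2; the innermost S (depth 2) has the single child ε at depth 3.
The terminal leaves a, b are at depths 1..2, so the longest root-to-leaf path is S → S → … → S → ε with 3 edges.
Depth = 3.

Final answer: 3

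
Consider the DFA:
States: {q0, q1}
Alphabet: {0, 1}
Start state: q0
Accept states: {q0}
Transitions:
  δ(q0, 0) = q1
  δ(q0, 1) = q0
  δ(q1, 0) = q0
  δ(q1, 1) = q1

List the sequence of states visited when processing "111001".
Starting at q0
Read '1': q0 -> q0
Read '1': q0 -> q0
Read '1': q0 -> q0
Read '0': q0 -> q1
Read '0': q1 -> q0
Read '1': q0 -> q0

Final answer: q0 -> q0 -> q0 -> q0 -> q1 -> q0 -> q0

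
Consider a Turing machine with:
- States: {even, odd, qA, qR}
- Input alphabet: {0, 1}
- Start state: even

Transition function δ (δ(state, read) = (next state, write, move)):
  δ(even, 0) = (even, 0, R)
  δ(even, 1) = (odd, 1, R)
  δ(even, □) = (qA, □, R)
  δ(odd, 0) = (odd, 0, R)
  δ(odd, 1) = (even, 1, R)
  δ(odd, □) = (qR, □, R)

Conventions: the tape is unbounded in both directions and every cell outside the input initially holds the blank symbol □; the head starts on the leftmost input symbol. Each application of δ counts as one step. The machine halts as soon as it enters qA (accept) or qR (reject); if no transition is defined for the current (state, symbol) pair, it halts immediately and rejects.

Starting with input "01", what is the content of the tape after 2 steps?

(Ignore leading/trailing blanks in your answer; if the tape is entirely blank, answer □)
Step 0: [even]01 (head at position 0)
Step 1: δ(even, 0) = (even, 0, R)  ⊢  0[even]1 (head at position 1)
Step 2: δ(even, 1) = (odd, 1, R)  ⊢  01[odd]□ (head at position 2)
Tape after 2 steps (ignoring surrounding blanks): 01

Final answer: Tape: 01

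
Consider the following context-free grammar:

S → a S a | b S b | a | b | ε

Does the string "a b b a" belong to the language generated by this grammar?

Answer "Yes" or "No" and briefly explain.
A derivation exists: S ⇒ a S a ⇒ a b S b a ⇒ a b b a (using S → a S a, S → b S b, then S → ε).

Final answer: Yes - a valid derivation exists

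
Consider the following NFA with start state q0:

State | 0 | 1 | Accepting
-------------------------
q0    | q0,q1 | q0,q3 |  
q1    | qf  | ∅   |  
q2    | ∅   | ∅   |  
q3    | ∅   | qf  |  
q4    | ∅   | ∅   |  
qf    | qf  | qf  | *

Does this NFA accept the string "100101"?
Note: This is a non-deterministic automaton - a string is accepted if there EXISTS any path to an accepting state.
Track the set of states the NFA could be in: start {q0}
Read '1': {q0} → {q0, q3}
Read '0': {q0, q3} → {q0, q1}
Read '0': {q0, q1} → {q0, q1, qf}
Read '1': {q0, q1, qf} → {q0, q3, qf}
Read '0': {q0, q3, qf} → {q0, q1, qf}
Read '1': {q0, q1, qf} → {q0, q3, qf}
Final set {q0, q3, qf} contains accepting state(s) {qf} → accepted.

Final answer: Yes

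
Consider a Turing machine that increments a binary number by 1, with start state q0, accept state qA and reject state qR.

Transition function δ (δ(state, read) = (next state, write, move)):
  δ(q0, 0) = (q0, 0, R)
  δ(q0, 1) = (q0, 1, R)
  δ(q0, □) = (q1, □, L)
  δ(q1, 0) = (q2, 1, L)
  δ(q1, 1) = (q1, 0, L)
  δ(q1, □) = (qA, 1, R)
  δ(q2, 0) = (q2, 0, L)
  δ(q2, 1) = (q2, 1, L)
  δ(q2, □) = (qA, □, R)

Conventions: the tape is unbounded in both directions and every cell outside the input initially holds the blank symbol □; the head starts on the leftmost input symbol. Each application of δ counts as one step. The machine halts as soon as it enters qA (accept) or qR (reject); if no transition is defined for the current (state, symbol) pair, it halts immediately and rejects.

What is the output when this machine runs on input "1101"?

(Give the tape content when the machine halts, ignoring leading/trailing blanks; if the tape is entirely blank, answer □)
Step 0: [q0]1101 (head at position 0)
Step 1: δ(q0, 1) = (q0, 1, R)  ⊢  1[q0]101 (head at position 1)
Step 2: δ(q0, 1) = (q0, 1, R)  ⊢  11[q0]01 (head at position 2)
Step 3: δ(q0, 0) = (q0, 0, R)  ⊢  110[q0]1 (head at position 3)
Step 4: δ(q0, 1) = (q0, 1, R)  ⊢  1101[q0]□ (head at position 4)
Step 5: δ(q0, □) = (q1, □, L)  ⊢  110[q1]1□ (head at position 3)
Step 6: δ(q1, 1) = (q1, 0, L)  ⊢  11[q1]00□ (head at position 2)
Step 7: δ(q1, 0) = (q2, 1, L)  ⊢  1[q2]110□ (head at position 1)
Step 8: δ(q2, 1) = (q2, 1, L)  ⊢  [q2]1110□ (head at position 0)
Step 9: δ(q2, 1) = (q2, 1, L)  ⊢  [q2]□1110□ (head at position -1)
Step 10: δ(q2, □) = (qA, □, R)  ⊢  □[qA]1110□ (head at position 0)
The machine is in qA, so it halts and accepts.
Tape content when halted (ignoring surrounding blanks): 1110

Final answer: Output: 1110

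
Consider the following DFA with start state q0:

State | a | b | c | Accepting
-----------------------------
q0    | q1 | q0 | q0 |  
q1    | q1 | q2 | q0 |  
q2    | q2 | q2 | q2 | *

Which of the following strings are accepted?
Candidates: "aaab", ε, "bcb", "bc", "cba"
"aaab": q0 → q1 → q1 → q1 → q2; q2 is accepting → accepted
ε: q0; q0 is not accepting → rejected
"bcb": q0 → q0 → q0 → q0; q0 is not accepting → rejected
"bc": q0 → q0 → q0; q0 is not accepting → rejected
"cba": q0 → q0 → q0 → q1; q1 is not accepting → rejected

Final answer: "aaab"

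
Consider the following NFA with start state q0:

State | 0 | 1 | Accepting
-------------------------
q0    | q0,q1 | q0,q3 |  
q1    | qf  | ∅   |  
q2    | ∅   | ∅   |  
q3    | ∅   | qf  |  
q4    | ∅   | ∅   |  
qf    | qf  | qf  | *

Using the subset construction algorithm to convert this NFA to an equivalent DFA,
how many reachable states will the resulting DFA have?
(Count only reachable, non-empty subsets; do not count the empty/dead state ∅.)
Start subset: {q0}
{q0}: on 0 → {q0, q1}, on 1 → {q0, q3}
{q0, q1}: on 0 → {q0, q1, qf}, on 1 → {q0, q3}
{q0, q3}: on 0 → {q0, q1}, on 1 → {q0, q3, qf}
{q0, q1, qf}: on 0 → {q0, q1, qf}, on 1 → {q0, q3, qf}
{q0, q3, qf}: on 0 → {q0, q1, qf}, on 1 → {q0, q3, qf}
Reachable non-empty subsets: {q0}, {q0, q1}, {q0, q3}, {q0, q1, qf}, {q0, q3, qf} — 5 in total.

Final answer: 5 states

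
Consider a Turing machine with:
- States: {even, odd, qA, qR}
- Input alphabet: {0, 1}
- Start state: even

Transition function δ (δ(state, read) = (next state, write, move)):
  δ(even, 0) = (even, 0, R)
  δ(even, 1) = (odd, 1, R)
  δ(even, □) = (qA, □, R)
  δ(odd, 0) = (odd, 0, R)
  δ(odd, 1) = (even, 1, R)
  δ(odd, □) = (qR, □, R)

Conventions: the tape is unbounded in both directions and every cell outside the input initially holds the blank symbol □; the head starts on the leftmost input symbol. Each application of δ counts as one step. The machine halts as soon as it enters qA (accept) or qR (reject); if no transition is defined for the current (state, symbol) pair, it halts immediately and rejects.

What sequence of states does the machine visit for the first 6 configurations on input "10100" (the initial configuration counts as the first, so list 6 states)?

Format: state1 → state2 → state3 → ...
Step 0: [even]10100 (head at position 0)
Step 1: δ(even, 1) = (odd, 1, R)  ⊢  1[odd]0100 (head at position 1)
Step 2: δ(odd, 0) = (odd, 0, R)  ⊢  10[odd]100 (head at position 2)
Step 3: δ(odd, 1) = (even, 1, R)  ⊢  101[even]00 (head at position 3)
Step 4: δ(even, 0) = (even, 0, R)  ⊢  1010[even]0 (head at position 4)
Step 5: δ(even, 0) = (even, 0, R)  ⊢  10100[even]□ (head at position 5)
Reading off the states of these 6 configurations: even → odd → odd → even → even → even

Final answer: even → odd → odd → even → even → even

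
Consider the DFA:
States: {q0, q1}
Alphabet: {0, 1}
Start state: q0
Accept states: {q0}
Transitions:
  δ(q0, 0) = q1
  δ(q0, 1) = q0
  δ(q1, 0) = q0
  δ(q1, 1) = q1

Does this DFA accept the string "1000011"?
Processing string "1000011":
  q0 --1--> q0
  q0 --0--> q1
  q1 --0--> q0
  q0 --0--> q1
  q1 --0--> q0
  q0 --1--> q0
  q0 --1--> q0
Final state: q0
Accept states: {q0}
q0 is an accept state, so the string is accepted.

Final answer: Yes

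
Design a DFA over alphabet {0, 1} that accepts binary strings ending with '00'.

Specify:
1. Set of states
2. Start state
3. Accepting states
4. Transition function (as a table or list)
One valid DFA (any DFA recognizing the same language is acceptable):
States: {q0, q1, q2}
Start: q0
Accepting: {q2}
Transitions (accepting states marked with *):
State | 0 | 1 | Accepting
-------------------------
q0    | q1 | q0 |  
q1    | q2 | q0 |  
q2    | q2 | q0 | *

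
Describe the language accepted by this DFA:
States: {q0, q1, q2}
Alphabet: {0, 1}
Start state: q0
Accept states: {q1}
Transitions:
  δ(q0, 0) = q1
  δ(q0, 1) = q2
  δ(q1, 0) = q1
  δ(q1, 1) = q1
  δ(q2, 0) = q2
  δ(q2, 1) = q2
Analyzing the DFA structure:
Start state: q0
Accept states: {q1}
Interpreting what each state remembers (checking against the transitions):
  q0: nothing has been read yet
  q1: the first symbol was 0
  q2: the first symbol was 1 (trap state)
  δ(q0, 0): in q0 (nothing has been read yet), after reading 0 we have: the first symbol was 0 → q1
  δ(q0, 1): in q0 (nothing has been read yet), after reading 1 we have: the first symbol was 1 (trap state) → q2
  δ(q1, 0): in q1 (the first symbol was 0), after reading 0 we have: the first symbol was 0 → q1
  δ(q1, 1): in q1 (the first symbol was 0), after reading 1 we have: the first symbol was 0 → q1
  δ(q2, 0): in q2 (the first symbol was 1 (trap state)), after reading 0 we have: the first symbol was 1 (trap state) → q2
  δ(q2, 1): in q2 (the first symbol was 1 (trap state)), after reading 1 we have: the first symbol was 1 (trap state) → q2
A string is accepted iff it ends in {q1}, i.e. the first symbol was 0.
Language: All binary strings starting with 0

Final answer: All binary strings starting with 0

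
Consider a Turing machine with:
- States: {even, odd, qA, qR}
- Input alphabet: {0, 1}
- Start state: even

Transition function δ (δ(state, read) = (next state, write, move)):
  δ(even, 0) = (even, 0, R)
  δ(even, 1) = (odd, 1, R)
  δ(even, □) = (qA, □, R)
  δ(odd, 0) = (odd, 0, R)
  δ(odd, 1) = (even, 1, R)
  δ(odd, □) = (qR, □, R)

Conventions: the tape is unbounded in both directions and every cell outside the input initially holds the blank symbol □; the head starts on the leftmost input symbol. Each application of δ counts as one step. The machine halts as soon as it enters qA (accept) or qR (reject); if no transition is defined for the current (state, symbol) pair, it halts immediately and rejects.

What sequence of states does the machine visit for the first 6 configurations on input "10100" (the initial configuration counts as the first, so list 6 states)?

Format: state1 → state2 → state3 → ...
Step 0: [even]10100 (head at position 0)
Step 1: δ(even, 1) = (odd, 1, R)  ⊢  1[odd]0100 (head at position 1)
Step 2: δ(odd, 0) = (odd, 0, R)  ⊢  10[odd]100 (head at position 2)
Step 3: δ(odd, 1) = (even, 1, R)  ⊢  101[even]00 (head at position 3)
Step 4: δ(even, 0) = (even, 0, R)  ⊢  1010[even]0 (head at position 4)
Step 5: δ(even, 0) = (even, 0, R)  ⊢  10100[even]□ (head at position 5)
Reading off the states of these 6 configurations: even → odd → odd → even → even → even

Final answer: even → odd → odd → even → even → even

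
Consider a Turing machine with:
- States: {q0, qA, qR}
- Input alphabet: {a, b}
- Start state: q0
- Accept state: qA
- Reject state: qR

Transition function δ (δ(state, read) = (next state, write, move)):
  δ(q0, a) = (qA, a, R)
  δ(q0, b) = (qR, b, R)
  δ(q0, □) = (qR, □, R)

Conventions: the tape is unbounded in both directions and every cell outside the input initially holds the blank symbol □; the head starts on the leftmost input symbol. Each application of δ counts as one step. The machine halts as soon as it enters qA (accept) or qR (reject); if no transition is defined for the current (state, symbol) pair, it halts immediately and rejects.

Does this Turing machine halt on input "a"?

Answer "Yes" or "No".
Step 0: [q0]a (head at position 0)
Step 1: δ(q0, a) = (qA, a, R)  ⊢  a[qA]□ (head at position 1)
The machine is in qA, so it halts and accepts.
It halts after 1 steps.

Final answer: Yes - halts after 1 steps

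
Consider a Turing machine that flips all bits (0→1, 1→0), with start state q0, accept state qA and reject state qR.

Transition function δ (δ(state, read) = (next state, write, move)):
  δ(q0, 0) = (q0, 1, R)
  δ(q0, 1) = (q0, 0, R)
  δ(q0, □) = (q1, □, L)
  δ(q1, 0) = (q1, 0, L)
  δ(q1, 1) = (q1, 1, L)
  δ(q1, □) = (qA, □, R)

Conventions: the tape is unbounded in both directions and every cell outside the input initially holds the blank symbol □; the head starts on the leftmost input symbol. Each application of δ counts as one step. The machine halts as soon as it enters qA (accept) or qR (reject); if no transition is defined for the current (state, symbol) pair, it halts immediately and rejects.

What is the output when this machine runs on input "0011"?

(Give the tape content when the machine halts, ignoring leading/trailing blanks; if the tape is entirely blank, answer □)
Step 0: [q0]0011 (head at position 0)
Step 1: δ(q0, 0) = (q0, 1, R)  ⊢  1[q0]011 (head at position 1)
Step 2: δ(q0, 0) = (q0, 1, R)  ⊢  11[q0]11 (head at position 2)
Step 3: δ(q0, 1) = (q0, 0, R)  ⊢  110[q0]1 (head at position 3)
Step 4: δ(q0, 1) = (q0, 0, R)  ⊢  1100[q0]□ (head at position 4)
Step 5: δ(q0, □) = (q1, □, L)  ⊢  110[q1]0□ (head at position 3)
Step 6: δ(q1, 0) = (q1, 0, L)  ⊢  11[q1]00□ (head at position 2)
Step 7: δ(q1, 0) = (q1, 0, L)  ⊢  1[q1]100□ (head at position 1)
Step 8: δ(q1, 1) = (q1, 1, L)  ⊢  [q1]1100□ (head at position 0)
Step 9: δ(q1, 1) = (q1, 1, L)  ⊢  [q1]□1100□ (head at position -1)
Step 10: δ(q1, □) = (qA, □, R)  ⊢  □[qA]1100□ (head at position 0)
The machine is in qA, so it halts and accepts.
Tape content when halted (ignoring surrounding blanks): 1100

Final answer: Output: 1100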